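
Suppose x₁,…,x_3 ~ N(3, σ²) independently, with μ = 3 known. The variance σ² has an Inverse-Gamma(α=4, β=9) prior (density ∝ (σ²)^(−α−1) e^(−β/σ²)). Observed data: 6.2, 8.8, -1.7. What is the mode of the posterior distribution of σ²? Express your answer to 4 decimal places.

Sum of squared deviations about the known mean: SS = (6.2−3)² + (8.8−3)² + (-1.7−3)² = 65.97.
The Normal likelihood contributes (σ²)^(−n/2) exp(−SS/(2σ²)), so the posterior is Inverse-Gamma(α + n/2, β + SS/2) = Inverse-Gamma(5.5, 41.985).
The mode of Inverse-Gamma(a, b) is b/(a+1) = 41.985/6.5 ≈ 6.4592.

σ̂²_MAP = 6.4592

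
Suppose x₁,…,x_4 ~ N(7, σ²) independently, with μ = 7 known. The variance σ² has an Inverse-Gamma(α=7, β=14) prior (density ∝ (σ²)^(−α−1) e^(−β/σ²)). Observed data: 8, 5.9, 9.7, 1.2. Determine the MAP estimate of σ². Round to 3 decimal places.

Sum of squared deviations about the known mean: SS = (8−7)² + (5.9−7)² + (9.7−7)² + (1.2−7)² = 43.14.
The Normal likelihood contributes (σ²)^(−n/2) exp(−SS/(2σ²)), so the posterior is Inverse-Gamma(α + n/2, β + SS/2) = Inverse-Gamma(9, 35.57).
The mode of Inverse-Gamma(a, b) is b/(a+1) = 35.57/10 ≈ 3.557.

σ̂²_MAP = 3.557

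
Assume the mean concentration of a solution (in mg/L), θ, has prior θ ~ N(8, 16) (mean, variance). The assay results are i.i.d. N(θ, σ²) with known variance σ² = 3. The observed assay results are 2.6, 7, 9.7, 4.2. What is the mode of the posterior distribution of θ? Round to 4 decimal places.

n = 4; x̄ = (2.6 + 7 + 9.7 + 4.2)/4 = 23.5/4 = 5.875.
For a Normal prior and Normal likelihood with known variance, the posterior is Normal; its mode equals its mean, the precision-weighted average.
Prior precision 1/σ₀² = 1/16 = 0.0625; data precision n/σ² = 4/3.
θ̂ = (0.0625·8 + (4/3)·5.875) / (0.0625 + 4/3) = (25/3)/(67/48) = 400/67 ≈ 5.9701.

θ̂_MAP = 5.9701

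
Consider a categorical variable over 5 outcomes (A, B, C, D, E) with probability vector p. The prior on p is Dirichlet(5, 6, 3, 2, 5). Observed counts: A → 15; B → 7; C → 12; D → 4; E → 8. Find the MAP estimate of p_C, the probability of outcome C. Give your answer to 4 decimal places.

MAP estimate of p_C = 0.2258

The posterior is Dirichlet(αᵢ + nᵢ) = Dirichlet(20, 13, 15, 6, 13).
For a Dirichlet(a₁,…,a_K) with all aᵢ > 1, the mode has j-th component (aⱼ − 1)/(Σaᵢ − K).
Here Σaᵢ = 67 and K = 5, so p_C = (15 − 1)/(67 − 5) = 14/62 ≈ 0.2258.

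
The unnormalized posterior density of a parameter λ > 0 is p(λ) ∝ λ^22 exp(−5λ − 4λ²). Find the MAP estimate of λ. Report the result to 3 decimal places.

λ̂_MAP = 1.375

ℓ'(λ) = 22/λ − 5 − 8λ. Setting this to zero and multiplying by λ: 8λ² + 5λ − 22 = 0.
λ = (−5 + √(5² + 4·8·22)) / (2·8) = (−5 + √729) / 16 = (−5 + 27)/16 = 11/8.
ℓ''(λ) = −22/λ² − 8 < 0, confirming a maximum.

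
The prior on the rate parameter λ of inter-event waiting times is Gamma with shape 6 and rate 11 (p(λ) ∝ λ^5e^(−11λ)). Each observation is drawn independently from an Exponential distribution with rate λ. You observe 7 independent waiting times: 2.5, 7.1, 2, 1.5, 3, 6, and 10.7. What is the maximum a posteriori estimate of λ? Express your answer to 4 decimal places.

λ̂_MAP = 0.2740

The Exponential(rate=λ) likelihood is ∝ λ^n e^(−λΣtᵢ). Here n = 7 and Σtᵢ = 2.5 + 7.1 + 2 + 1.5 + 3 + 6 + 10.7 = 32.8.
Posterior ∝ λ^5e^(−11λ) · λ^7e^(−32.8λ) = λ^12e^(−43.8λ), i.e. Gamma(13, 43.8).
Mode = (a−1)/b = 12/43.8 ≈ 0.2740.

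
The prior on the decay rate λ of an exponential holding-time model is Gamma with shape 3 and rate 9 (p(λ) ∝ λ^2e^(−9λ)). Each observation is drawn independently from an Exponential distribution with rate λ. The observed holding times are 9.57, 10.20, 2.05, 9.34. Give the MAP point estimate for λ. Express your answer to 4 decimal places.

The Exponential(rate=λ) likelihood is ∝ λ^n e^(−λΣtᵢ). Here n = 4 and Σtᵢ = 9.57 + 10.20 + 2.05 + 9.34 = 31.16.
Posterior ∝ λ^2e^(−9λ) · λ^4e^(−31.16λ) = λ^6e^(−40.16λ), i.e. Gamma(7, 40.16).
Mode = (a−1)/b = 6/40.16 ≈ 0.1494.

λ̂_MAP = 0.1494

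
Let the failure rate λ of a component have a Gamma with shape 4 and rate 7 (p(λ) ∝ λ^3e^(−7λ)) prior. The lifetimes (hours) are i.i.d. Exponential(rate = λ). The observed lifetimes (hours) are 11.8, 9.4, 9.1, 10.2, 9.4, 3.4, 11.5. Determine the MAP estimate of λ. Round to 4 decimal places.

The Exponential(rate=λ) likelihood is ∝ λ^n e^(−λΣtᵢ). Here n = 7 and Σtᵢ = 11.8 + 9.4 + 9.1 + 10.2 + 9.4 + 3.4 + 11.5 = 64.8.
Posterior ∝ λ^3e^(−7λ) · λ^7e^(−64.8λ) = λ^10e^(−71.8λ), i.e. Gamma(11, 71.8).
Mode = (a−1)/b = 10/71.8 ≈ 0.1393.

λ̂_MAP = 0.1393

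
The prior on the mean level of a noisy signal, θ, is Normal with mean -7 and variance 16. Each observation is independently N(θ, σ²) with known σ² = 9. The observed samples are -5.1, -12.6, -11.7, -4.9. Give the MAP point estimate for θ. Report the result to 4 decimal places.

n = 4; x̄ = ((-5.1) + (-12.6) + (-11.7) + (-4.9))/4 = -34.3/4 = -8.575.
For a Normal prior and Normal likelihood with known variance, the posterior is Normal; its mode equals its mean, the precision-weighted average.
Prior precision 1/σ₀² = 1/16 = 0.0625; data precision n/σ² = 4/9.
θ̂ = (0.0625·(-7) + (4/9)·(-8.575)) / (0.0625 + 4/9) = (-3059/720)/(73/144) = -3059/365 ≈ -8.3808.

θ̂_MAP = -8.3808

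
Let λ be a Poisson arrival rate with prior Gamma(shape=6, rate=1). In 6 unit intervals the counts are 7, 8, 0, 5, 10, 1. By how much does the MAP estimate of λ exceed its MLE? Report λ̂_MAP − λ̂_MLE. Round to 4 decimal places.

MAP − MLE = -0.0238

Σxᵢ = 31. Posterior is Gamma(37, 7); MAP = (37−1)/7 = 36/7 ≈ 5.14286.
MLE = x̄ = 31/6 ≈ 5.16667.
Difference = 36/7 − 31/6 = -1/42 ≈ -0.0238.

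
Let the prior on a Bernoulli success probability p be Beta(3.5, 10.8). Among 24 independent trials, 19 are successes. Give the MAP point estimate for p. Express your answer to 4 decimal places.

p̂_MAP = 0.5923

Prior: Beta(3.5, 10.8).
Data: 19 successes in 24 trials. The binomial likelihood contributes p^19(1−p)^5, so the posterior is Beta(3.5+19, 10.8+5) = Beta(22.5, 15.8).
For Beta(a, b) with a, b > 1 the mode is (a−1)/(a+b−2) = 21.5/36.3 ≈ 0.5923.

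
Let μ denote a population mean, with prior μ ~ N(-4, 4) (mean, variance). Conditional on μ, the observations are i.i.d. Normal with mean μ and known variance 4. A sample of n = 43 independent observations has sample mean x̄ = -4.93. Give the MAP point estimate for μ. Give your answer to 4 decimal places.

μ̂_MAP = -4.9089

n = 43, x̄ = -4.93.
For a Normal prior and Normal likelihood with known variance, the posterior is Normal; its mode equals its mean, the precision-weighted average.
Prior precision 1/σ₀² = 1/4 = 0.25; data precision n/σ² = 43/4 = 10.75.
μ̂ = (0.25·(-4) + 10.75·(-4.93)) / (0.25 + 10.75) = (-53.9975)/11 = -21599/4400 ≈ -4.9089.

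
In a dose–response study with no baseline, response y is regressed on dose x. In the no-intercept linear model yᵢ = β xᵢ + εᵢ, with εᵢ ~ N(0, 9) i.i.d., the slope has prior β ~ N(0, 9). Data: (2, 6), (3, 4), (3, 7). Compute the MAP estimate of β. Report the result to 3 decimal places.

log p(β | y) = −Σ(yᵢ − βxᵢ)²/(2·9) − β²/(2·9) + const.
Setting the derivative to zero: Σxᵢ(yᵢ − βxᵢ)/9 − β/9 = 0, so β = Σxᵢyᵢ / (Σxᵢ² + σ²/τ²).
Σxᵢyᵢ = 2·6 + 3·4 + 3·7 = 45; Σxᵢ² = 22; σ²/τ² = 1.
β̂_MAP = 45 / (22 + 1) = 45/23 ≈ 1.957.

β̂_MAP = 1.957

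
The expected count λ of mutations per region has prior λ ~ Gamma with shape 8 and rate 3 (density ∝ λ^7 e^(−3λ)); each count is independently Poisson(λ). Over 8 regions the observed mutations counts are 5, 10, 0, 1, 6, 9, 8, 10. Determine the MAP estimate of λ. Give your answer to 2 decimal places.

Σxᵢ = 5+10+0+1+6+9+8+10 = 49, with n = 8.
Posterior ∝ λ^7e^(−3λ) · λ^49e^(−8λ) = λ^56e^(−11λ), i.e. Gamma(shape=57, rate=11).
The mode of a Gamma(a, b) with a ≥ 1 (shape–rate) is (a−1)/b = 56/11 ≈ 5.09.

λ̂_MAP = 5.09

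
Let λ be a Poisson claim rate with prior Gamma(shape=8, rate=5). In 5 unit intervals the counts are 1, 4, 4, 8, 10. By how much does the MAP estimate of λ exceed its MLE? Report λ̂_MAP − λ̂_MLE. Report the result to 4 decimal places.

MAP − MLE = -2.0000

Σxᵢ = 27. Posterior is Gamma(35, 10); MAP = (35−1)/10 = 34/10 ≈ 3.40000.
MLE = x̄ = 27/5 ≈ 5.40000.
Difference = 34/10 − 27/5 = -2 ≈ -2.0000.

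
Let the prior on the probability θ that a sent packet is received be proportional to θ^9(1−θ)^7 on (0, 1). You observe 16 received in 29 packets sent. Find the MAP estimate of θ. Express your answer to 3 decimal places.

The prior density ∝ θ^9(1−θ)^7 is the kernel of Beta(10, 8).
Data: 16 successes in 29 trials. The binomial likelihood contributes θ^16(1−θ)^13, so the posterior is Beta(10+16, 8+13) = Beta(26, 21).
For Beta(a, b) with a, b > 1 the mode is (a−1)/(a+b−2) = 25/45 ≈ 0.556.

θ̂_MAP = 0.556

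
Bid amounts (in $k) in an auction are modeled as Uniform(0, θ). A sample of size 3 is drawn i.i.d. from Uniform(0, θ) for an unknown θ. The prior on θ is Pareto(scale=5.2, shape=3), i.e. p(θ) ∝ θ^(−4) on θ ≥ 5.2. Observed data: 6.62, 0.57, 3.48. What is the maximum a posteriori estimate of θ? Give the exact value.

The Uniform(0, θ) likelihood is θ^(−n) for θ ≥ max(xᵢ), zero otherwise. Here max(xᵢ) = 6.62.
Posterior ∝ θ^(−4) · θ^(−3) = θ^(−7) on θ ≥ max(5.2, 6.62) = 6.62.
This density is strictly decreasing in θ, so the posterior mode lies at the lower boundary of the support.

θ̂_MAP = 6.62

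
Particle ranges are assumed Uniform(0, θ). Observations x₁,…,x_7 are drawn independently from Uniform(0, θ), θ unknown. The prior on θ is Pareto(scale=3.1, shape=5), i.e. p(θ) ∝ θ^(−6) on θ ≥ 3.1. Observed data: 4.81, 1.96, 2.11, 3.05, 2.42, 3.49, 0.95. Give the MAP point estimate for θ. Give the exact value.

The Uniform(0, θ) likelihood is θ^(−n) for θ ≥ max(xᵢ), zero otherwise. Here max(xᵢ) = 4.81.
Posterior ∝ θ^(−6) · θ^(−7) = θ^(−13) on θ ≥ max(3.1, 4.81) = 4.81.
This density is strictly decreasing in θ, so the posterior mode lies at the lower boundary of the support.

θ̂_MAP = 4.81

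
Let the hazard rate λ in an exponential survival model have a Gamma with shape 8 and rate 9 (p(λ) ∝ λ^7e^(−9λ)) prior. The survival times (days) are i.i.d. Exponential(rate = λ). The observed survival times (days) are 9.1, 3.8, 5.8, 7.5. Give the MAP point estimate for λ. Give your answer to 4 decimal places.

λ̂_MAP = 0.3125

The Exponential(rate=λ) likelihood is ∝ λ^n e^(−λΣtᵢ). Here n = 4 and Σtᵢ = 9.1 + 3.8 + 5.8 + 7.5 = 26.2.
Posterior ∝ λ^7e^(−9λ) · λ^4e^(−26.2λ) = λ^11e^(−35.2λ), i.e. Gamma(12, 35.2).
Mode = (a−1)/b = 11/35.2 ≈ 0.3125.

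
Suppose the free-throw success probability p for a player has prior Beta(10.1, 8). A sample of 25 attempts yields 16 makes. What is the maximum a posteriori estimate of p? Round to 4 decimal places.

p̂_MAP = 0.6107

Prior: Beta(10.1, 8).
Data: 16 successes in 25 trials. The binomial likelihood contributes p^16(1−p)^9, so the posterior is Beta(10.1+16, 8+9) = Beta(26.1, 17).
For Beta(a, b) with a, b > 1 the mode is (a−1)/(a+b−2) = 25.1/41.1 ≈ 0.6107.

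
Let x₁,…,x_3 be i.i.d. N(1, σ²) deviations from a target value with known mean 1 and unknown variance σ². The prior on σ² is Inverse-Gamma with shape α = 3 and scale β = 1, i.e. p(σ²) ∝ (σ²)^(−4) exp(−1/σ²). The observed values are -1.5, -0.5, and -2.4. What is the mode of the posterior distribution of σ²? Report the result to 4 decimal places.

σ̂²_MAP = 2.0055

Sum of squared deviations about the known mean: SS = (-1.5−1)² + (-0.5−1)² + (-2.4−1)² = 20.06.
The Normal likelihood contributes (σ²)^(−n/2) exp(−SS/(2σ²)), so the posterior is Inverse-Gamma(α + n/2, β + SS/2) = Inverse-Gamma(4.5, 11.03).
The mode of Inverse-Gamma(a, b) is b/(a+1) = 11.03/5.5 ≈ 2.0055.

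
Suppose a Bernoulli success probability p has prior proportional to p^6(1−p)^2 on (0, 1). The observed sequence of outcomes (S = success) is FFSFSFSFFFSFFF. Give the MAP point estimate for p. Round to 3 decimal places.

The prior density ∝ p^6(1−p)^2 is the kernel of Beta(7, 3).
Data: 4 successes in 14 trials (from the sequence). The binomial likelihood contributes p^4(1−p)^10, so the posterior is Beta(7+4, 3+10) = Beta(11, 13).
For Beta(a, b) with a, b > 1 the mode is (a−1)/(a+b−2) = 10/22 ≈ 0.455.

p̂_MAP = 0.455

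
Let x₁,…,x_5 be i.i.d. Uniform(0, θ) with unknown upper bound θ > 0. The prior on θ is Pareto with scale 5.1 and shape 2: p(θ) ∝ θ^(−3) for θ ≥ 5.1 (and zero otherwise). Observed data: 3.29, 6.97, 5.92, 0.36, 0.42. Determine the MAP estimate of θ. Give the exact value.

The Uniform(0, θ) likelihood is θ^(−n) for θ ≥ max(xᵢ), zero otherwise. Here max(xᵢ) = 6.97.
Posterior ∝ θ^(−3) · θ^(−5) = θ^(−8) on θ ≥ max(5.1, 6.97) = 6.97.
This density is strictly decreasing in θ, so the posterior mode lies at the lower boundary of the support.

θ̂_MAP = 6.97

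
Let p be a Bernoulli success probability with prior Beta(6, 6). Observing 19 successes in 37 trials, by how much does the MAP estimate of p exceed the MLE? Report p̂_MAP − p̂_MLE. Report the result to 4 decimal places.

MAP − MLE = -0.0029

Posterior is Beta(25, 24); MAP = (25−1)/(49−2) = 24/47 ≈ 0.51064.
MLE ignores the prior: p̂_MLE = k/n = 19/37 ≈ 0.51351.
Difference = 24/47 − 19/37 = -5/1739 ≈ -0.0029.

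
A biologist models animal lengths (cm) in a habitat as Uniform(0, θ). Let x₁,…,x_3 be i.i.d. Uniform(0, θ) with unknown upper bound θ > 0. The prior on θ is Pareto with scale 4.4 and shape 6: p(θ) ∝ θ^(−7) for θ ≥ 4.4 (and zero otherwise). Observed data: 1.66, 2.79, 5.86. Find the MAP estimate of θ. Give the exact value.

The Uniform(0, θ) likelihood is θ^(−n) for θ ≥ max(xᵢ), zero otherwise. Here max(xᵢ) = 5.86.
Posterior ∝ θ^(−7) · θ^(−3) = θ^(−10) on θ ≥ max(4.4, 5.86) = 5.86.
This density is strictly decreasing in θ, so the posterior mode lies at the lower boundary of the support.

θ̂_MAP = 5.86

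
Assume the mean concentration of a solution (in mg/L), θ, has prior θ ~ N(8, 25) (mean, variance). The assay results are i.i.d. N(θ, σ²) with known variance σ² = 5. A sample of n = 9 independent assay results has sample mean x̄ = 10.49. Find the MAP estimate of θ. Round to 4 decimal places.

n = 9, x̄ = 10.49.
For a Normal prior and Normal likelihood with known variance, the posterior is Normal; its mode equals its mean, the precision-weighted average.
Prior precision 1/σ₀² = 1/25 = 0.04; data precision n/σ² = 9/5 = 1.8.
θ̂ = (0.04·8 + 1.8·10.49) / (0.04 + 1.8) = 19.202/1.84 = 9601/920 ≈ 10.4359.

θ̂_MAP = 10.4359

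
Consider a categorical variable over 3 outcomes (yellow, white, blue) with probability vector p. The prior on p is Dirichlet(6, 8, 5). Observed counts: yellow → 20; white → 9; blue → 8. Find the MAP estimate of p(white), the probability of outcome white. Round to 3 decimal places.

MAP estimate of p(white) = 0.302

The posterior is Dirichlet(αᵢ + nᵢ) = Dirichlet(26, 17, 13).
For a Dirichlet(a₁,…,a_K) with all aᵢ > 1, the mode has j-th component (aⱼ − 1)/(Σaᵢ − K).
Here Σaᵢ = 56 and K = 3, so p(white) = (17 − 1)/(56 − 3) = 16/53 ≈ 0.302.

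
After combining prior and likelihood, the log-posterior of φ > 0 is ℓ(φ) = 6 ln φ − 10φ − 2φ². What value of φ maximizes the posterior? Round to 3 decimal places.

ℓ'(φ) = 6/φ − 10 − 4φ. Setting this to zero and multiplying by φ: 4φ² + 10φ − 6 = 0.
φ = (−10 + √(10² + 4·4·6)) / (2·4) = (−10 + √196) / 8 = (−10 + 14)/8 = 1/2.
ℓ''(φ) = −6/φ² − 4 < 0, confirming a maximum.

φ̂_MAP = 0.500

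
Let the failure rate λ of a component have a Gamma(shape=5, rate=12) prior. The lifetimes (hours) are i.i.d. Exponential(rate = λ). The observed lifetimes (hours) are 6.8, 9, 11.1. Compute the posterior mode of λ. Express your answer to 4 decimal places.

The Exponential(rate=λ) likelihood is ∝ λ^n e^(−λΣtᵢ). Here n = 3 and Σtᵢ = 6.8 + 9 + 11.1 = 26.9.
Posterior ∝ λ^4e^(−12λ) · λ^3e^(−26.9λ) = λ^7e^(−38.9λ), i.e. Gamma(8, 38.9).
Mode = (a−1)/b = 7/38.9 ≈ 0.1799.

λ̂_MAP = 0.1799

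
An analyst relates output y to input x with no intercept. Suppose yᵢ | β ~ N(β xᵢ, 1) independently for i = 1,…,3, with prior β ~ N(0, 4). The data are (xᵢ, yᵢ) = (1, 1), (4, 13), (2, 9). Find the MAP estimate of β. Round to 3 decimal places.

log p(β | y) = −Σ(yᵢ − βxᵢ)²/(2·1) − β²/(2·4) + const.
Setting the derivative to zero: Σxᵢ(yᵢ − βxᵢ)/1 − β/4 = 0, so β = Σxᵢyᵢ / (Σxᵢ² + σ²/τ²).
Σxᵢyᵢ = 1·1 + 4·13 + 2·9 = 71; Σxᵢ² = 21; σ²/τ² = 0.25.
β̂_MAP = 71 / (21 + 0.25) = 71/21.25 ≈ 3.341.

β̂_MAP = 3.341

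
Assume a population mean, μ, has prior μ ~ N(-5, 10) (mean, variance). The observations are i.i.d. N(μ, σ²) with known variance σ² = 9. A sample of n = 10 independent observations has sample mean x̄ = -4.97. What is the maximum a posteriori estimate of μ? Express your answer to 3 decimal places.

μ̂_MAP = -4.972

n = 10, x̄ = -4.97.
For a Normal prior and Normal likelihood with known variance, the posterior is Normal; its mode equals its mean, the precision-weighted average.
Prior precision 1/σ₀² = 1/10 = 0.1; data precision n/σ² = 10/9.
μ̂ = (0.1·(-5) + (10/9)·(-4.97)) / (0.1 + 10/9) = (-271/45)/(109/90) = -542/109 ≈ -4.972.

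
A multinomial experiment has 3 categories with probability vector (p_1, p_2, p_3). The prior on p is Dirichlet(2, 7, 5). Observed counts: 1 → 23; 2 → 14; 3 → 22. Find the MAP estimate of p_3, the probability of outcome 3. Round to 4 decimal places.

The posterior is Dirichlet(αᵢ + nᵢ) = Dirichlet(25, 21, 27).
For a Dirichlet(a₁,…,a_K) with all aᵢ > 1, the mode has j-th component (aⱼ − 1)/(Σaᵢ − K).
Here Σaᵢ = 73 and K = 3, so p_3 = (27 − 1)/(73 − 3) = 26/70 ≈ 0.3714.

MAP estimate: 0.3714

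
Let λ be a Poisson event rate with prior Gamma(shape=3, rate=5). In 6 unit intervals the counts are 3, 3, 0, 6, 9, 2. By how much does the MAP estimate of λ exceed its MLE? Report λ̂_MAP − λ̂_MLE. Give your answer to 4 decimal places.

Σxᵢ = 23. Posterior is Gamma(26, 11); MAP = (26−1)/11 = 25/11 ≈ 2.27273.
MLE = x̄ = 23/6 ≈ 3.83333.
Difference = 25/11 − 23/6 = -103/66 ≈ -1.5606.

MAP − MLE = -1.5606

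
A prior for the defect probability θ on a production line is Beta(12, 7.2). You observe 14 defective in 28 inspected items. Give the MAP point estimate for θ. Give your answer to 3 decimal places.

Prior: Beta(12, 7.2).
Data: 14 successes in 28 trials. The binomial likelihood contributes θ^14(1−θ)^14, so the posterior is Beta(12+14, 7.2+14) = Beta(26, 21.2).
For Beta(a, b) with a, b > 1 the mode is (a−1)/(a+b−2) = 25/45.2 ≈ 0.553.

θ̂_MAP = 0.553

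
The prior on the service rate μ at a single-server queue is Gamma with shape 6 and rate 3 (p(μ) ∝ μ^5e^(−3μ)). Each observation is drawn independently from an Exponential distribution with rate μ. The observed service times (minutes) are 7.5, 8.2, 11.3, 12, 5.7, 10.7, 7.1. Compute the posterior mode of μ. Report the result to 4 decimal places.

μ̂_MAP = 0.1832

The Exponential(rate=μ) likelihood is ∝ μ^n e^(−μΣtᵢ). Here n = 7 and Σtᵢ = 7.5 + 8.2 + 11.3 + 12 + 5.7 + 10.7 + 7.1 = 62.5.
Posterior ∝ μ^5e^(−3μ) · μ^7e^(−62.5μ) = μ^12e^(−65.5μ), i.e. Gamma(13, 65.5).
Mode = (a−1)/b = 12/65.5 ≈ 0.1832.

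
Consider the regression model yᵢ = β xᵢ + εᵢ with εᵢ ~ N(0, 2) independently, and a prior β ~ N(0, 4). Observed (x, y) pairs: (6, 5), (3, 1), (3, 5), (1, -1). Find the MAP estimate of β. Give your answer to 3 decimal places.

β̂_MAP = 0.847

log p(β | y) = −Σ(yᵢ − βxᵢ)²/(2·2) − β²/(2·4) + const.
Setting the derivative to zero: Σxᵢ(yᵢ − βxᵢ)/2 − β/4 = 0, so β = Σxᵢyᵢ / (Σxᵢ² + σ²/τ²).
Σxᵢyᵢ = 6·5 + 3·1 + 3·5 + 1·(-1) = 47; Σxᵢ² = 55; σ²/τ² = 0.5.
β̂_MAP = 47 / (55 + 0.5) = 47/55.5 ≈ 0.847.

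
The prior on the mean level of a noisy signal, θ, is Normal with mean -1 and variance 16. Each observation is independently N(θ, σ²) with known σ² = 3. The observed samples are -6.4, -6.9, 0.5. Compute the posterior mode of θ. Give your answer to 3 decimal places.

θ̂_MAP = -4.075

n = 3; x̄ = ((-6.4) + (-6.9) + 0.5)/3 = -12.8/3 = -64/15 ≈ -4.2667.
For a Normal prior and Normal likelihood with known variance, the posterior is Normal; its mode equals its mean, the precision-weighted average.
Prior precision 1/σ₀² = 1/16 = 0.0625; data precision n/σ² = 3/3 = 1.
θ̂ = (0.0625·(-1) + 1·(-64/15)) / (0.0625 + 1) = (-1039/240)/1.0625 = -1039/255 ≈ -4.075.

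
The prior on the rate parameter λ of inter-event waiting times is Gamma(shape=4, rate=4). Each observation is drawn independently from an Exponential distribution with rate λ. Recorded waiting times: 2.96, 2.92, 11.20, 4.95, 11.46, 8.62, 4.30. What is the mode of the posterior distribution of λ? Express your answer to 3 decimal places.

The Exponential(rate=λ) likelihood is ∝ λ^n e^(−λΣtᵢ). Here n = 7 and Σtᵢ = 2.96 + 2.92 + 11.20 + 4.95 + 11.46 + 8.62 + 4.30 = 46.41.
Posterior ∝ λ^3e^(−4λ) · λ^7e^(−46.41λ) = λ^10e^(−50.41λ), i.e. Gamma(11, 50.41).
Mode = (a−1)/b = 10/50.41 ≈ 0.198.

λ̂_MAP = 0.198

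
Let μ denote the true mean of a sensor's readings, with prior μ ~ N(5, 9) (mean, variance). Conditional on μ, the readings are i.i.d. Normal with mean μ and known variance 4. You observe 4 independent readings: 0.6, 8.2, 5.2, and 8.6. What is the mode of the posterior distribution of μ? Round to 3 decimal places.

μ̂_MAP = 5.585

n = 4; x̄ = (0.6 + 8.2 + 5.2 + 8.6)/4 = 22.6/4 = 5.65.
For a Normal prior and Normal likelihood with known variance, the posterior is Normal; its mode equals its mean, the precision-weighted average.
Prior precision 1/σ₀² = 1/9; data precision n/σ² = 4/4 = 1.
μ̂ = ((1/9)·5 + 1·5.65) / (1/9 + 1) = (1117/180)/(10/9) = 5.585.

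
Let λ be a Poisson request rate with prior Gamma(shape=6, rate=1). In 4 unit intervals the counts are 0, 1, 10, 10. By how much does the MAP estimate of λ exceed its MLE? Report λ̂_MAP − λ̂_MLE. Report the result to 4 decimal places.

Σxᵢ = 21. Posterior is Gamma(27, 5); MAP = (27−1)/5 = 26/5 ≈ 5.20000.
MLE = x̄ = 21/4 ≈ 5.25000.
Difference = 26/5 − 21/4 = -1/20 ≈ -0.0500.

MAP − MLE = -0.0500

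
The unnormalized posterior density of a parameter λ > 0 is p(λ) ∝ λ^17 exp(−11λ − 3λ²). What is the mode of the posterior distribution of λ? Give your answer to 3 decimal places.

ℓ'(λ) = 17/λ − 11 − 6λ. Setting this to zero and multiplying by λ: 6λ² + 11λ − 17 = 0.
λ = (−11 + √(11² + 4·6·17)) / (2·6) = (−11 + √529) / 12 = (−11 + 23)/12 = 1.
ℓ''(λ) = −17/λ² − 6 < 0, confirming a maximum.

λ̂_MAP = 1.000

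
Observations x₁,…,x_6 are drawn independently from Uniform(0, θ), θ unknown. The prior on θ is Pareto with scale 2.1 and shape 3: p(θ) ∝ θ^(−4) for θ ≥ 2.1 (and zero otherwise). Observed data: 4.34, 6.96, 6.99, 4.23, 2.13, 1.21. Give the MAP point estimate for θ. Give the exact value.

θ̂_MAP = 6.99

The Uniform(0, θ) likelihood is θ^(−n) for θ ≥ max(xᵢ), zero otherwise. Here max(xᵢ) = 6.99.
Posterior ∝ θ^(−4) · θ^(−6) = θ^(−10) on θ ≥ max(2.1, 6.99) = 6.99.
This density is strictly decreasing in θ, so the posterior mode lies at the lower boundary of the support.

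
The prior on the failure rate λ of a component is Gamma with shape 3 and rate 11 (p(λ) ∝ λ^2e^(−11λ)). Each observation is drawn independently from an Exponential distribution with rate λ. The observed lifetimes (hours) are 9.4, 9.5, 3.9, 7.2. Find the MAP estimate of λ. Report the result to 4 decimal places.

The Exponential(rate=λ) likelihood is ∝ λ^n e^(−λΣtᵢ). Here n = 4 and Σtᵢ = 9.4 + 9.5 + 3.9 + 7.2 = 30.
Posterior ∝ λ^2e^(−11λ) · λ^4e^(−30λ) = λ^6e^(−41λ), i.e. Gamma(7, 41).
Mode = (a−1)/b = 6/41 ≈ 0.1463.

λ̂_MAP = 0.1463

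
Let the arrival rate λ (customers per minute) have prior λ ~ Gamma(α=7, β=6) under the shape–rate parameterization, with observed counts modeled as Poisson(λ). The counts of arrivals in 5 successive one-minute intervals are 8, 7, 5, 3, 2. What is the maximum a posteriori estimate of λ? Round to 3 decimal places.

λ̂_MAP = 2.818

Σxᵢ = 8+7+5+3+2 = 25, with n = 5.
Posterior ∝ λ^6e^(−6λ) · λ^25e^(−5λ) = λ^31e^(−11λ), i.e. Gamma(shape=32, rate=11).
The mode of a Gamma(a, b) with a ≥ 1 (shape–rate) is (a−1)/b = 31/11 ≈ 2.818.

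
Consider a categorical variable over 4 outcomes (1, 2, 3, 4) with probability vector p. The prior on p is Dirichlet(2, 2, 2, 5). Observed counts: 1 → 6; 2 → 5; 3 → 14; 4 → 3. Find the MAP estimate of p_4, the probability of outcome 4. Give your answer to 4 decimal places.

MAP estimate: 0.2000

The posterior is Dirichlet(αᵢ + nᵢ) = Dirichlet(8, 7, 16, 8).
For a Dirichlet(a₁,…,a_K) with all aᵢ > 1, the mode has j-th component (aⱼ − 1)/(Σaᵢ − K).
Here Σaᵢ = 39 and K = 4, so p_4 = (8 − 1)/(39 − 4) = 7/35 ≈ 0.2000.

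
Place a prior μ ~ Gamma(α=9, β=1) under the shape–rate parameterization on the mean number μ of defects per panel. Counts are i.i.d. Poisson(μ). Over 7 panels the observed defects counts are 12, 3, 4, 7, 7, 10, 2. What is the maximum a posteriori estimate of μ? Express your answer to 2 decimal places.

μ̂_MAP = 6.63

Σxᵢ = 12+3+4+7+7+10+2 = 45, with n = 7.
Posterior ∝ μ^8e^(−1μ) · μ^45e^(−7μ) = μ^53e^(−8μ), i.e. Gamma(shape=54, rate=8).
The mode of a Gamma(a, b) with a ≥ 1 (shape–rate) is (a−1)/b = 53/8 ≈ 6.63.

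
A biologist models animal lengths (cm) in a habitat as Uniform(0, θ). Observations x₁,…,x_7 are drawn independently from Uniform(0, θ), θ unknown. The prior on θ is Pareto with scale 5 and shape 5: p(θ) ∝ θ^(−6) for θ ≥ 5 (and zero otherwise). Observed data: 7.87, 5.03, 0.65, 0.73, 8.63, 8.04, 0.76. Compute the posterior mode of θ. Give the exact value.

The Uniform(0, θ) likelihood is θ^(−n) for θ ≥ max(xᵢ), zero otherwise. Here max(xᵢ) = 8.63.
Posterior ∝ θ^(−6) · θ^(−7) = θ^(−13) on θ ≥ max(5, 8.63) = 8.63.
This density is strictly decreasing in θ, so the posterior mode lies at the lower boundary of the support.

θ̂_MAP = 8.63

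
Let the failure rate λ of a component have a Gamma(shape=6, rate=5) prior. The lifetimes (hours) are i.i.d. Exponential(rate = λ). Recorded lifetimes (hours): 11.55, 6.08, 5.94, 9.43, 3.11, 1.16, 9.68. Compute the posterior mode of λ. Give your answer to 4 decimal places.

The Exponential(rate=λ) likelihood is ∝ λ^n e^(−λΣtᵢ). Here n = 7 and Σtᵢ = 11.55 + 6.08 + 5.94 + 9.43 + 3.11 + 1.16 + 9.68 = 46.95.
Posterior ∝ λ^5e^(−5λ) · λ^7e^(−46.95λ) = λ^12e^(−51.95λ), i.e. Gamma(13, 51.95).
Mode = (a−1)/b = 12/51.95 ≈ 0.2310.

λ̂_MAP = 0.2310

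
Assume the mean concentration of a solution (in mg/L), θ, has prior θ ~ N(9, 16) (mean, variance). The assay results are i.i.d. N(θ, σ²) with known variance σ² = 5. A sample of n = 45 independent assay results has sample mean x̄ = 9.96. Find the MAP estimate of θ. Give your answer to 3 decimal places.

n = 45, x̄ = 9.96.
For a Normal prior and Normal likelihood with known variance, the posterior is Normal; its mode equals its mean, the precision-weighted average.
Prior precision 1/σ₀² = 1/16 = 0.0625; data precision n/σ² = 45/5 = 9.
θ̂ = (0.0625·9 + 9·9.96) / (0.0625 + 9) = 90.2025/9.0625 = 36081/3625 ≈ 9.953.

θ̂_MAP = 9.953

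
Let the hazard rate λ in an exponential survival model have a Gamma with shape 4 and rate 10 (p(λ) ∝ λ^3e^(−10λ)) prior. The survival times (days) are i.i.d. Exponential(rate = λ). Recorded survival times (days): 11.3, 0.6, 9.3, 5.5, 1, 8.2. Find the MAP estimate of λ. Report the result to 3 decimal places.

The Exponential(rate=λ) likelihood is ∝ λ^n e^(−λΣtᵢ). Here n = 6 and Σtᵢ = 11.3 + 0.6 + 9.3 + 5.5 + 1 + 8.2 = 35.9.
Posterior ∝ λ^3e^(−10λ) · λ^6e^(−35.9λ) = λ^9e^(−45.9λ), i.e. Gamma(10, 45.9).
Mode = (a−1)/b = 9/45.9 ≈ 0.196.

λ̂_MAP = 0.196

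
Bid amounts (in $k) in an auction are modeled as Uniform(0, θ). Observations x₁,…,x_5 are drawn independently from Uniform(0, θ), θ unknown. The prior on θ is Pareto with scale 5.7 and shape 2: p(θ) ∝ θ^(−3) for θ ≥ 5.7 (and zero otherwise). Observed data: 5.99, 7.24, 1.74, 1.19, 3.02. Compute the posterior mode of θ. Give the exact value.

The Uniform(0, θ) likelihood is θ^(−n) for θ ≥ max(xᵢ), zero otherwise. Here max(xᵢ) = 7.24.
Posterior ∝ θ^(−3) · θ^(−5) = θ^(−8) on θ ≥ max(5.7, 7.24) = 7.24.
This density is strictly decreasing in θ, so the posterior mode lies at the lower boundary of the support.

θ̂_MAP = 7.24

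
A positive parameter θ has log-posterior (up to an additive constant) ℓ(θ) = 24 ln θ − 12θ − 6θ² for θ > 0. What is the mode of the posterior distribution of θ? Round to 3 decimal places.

θ̂_MAP = 1.000

ℓ'(θ) = 24/θ − 12 − 12θ. Setting this to zero and multiplying by θ: 12θ² + 12θ − 24 = 0.
θ = (−12 + √(12² + 4·12·24)) / (2·12) = (−12 + √1296) / 24 = (−12 + 36)/24 = 1.
ℓ''(θ) = −24/θ² − 12 < 0, confirming a maximum.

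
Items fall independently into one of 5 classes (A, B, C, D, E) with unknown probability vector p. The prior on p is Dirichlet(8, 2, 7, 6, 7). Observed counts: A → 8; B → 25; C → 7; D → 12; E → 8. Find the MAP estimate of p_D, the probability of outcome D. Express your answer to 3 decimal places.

The posterior is Dirichlet(αᵢ + nᵢ) = Dirichlet(16, 27, 14, 18, 15).
For a Dirichlet(a₁,…,a_K) with all aᵢ > 1, the mode has j-th component (aⱼ − 1)/(Σaᵢ − K).
Here Σaᵢ = 90 and K = 5, so p_D = (18 − 1)/(90 − 5) = 17/85 ≈ 0.200.

MAP estimate of p_D = 0.200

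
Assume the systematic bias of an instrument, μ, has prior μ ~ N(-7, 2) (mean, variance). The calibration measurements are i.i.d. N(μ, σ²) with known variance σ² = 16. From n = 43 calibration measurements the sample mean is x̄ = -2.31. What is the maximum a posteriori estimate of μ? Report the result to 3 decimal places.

n = 43, x̄ = -2.31.
For a Normal prior and Normal likelihood with known variance, the posterior is Normal; its mode equals its mean, the precision-weighted average.
Prior precision 1/σ₀² = 1/2 = 0.5; data precision n/σ² = 43/16 = 2.6875.
μ̂ = (0.5·(-7) + 2.6875·(-2.31)) / (0.5 + 2.6875) = (-9.708125)/3.1875 = -15533/5100 ≈ -3.046.

μ̂_MAP = -3.046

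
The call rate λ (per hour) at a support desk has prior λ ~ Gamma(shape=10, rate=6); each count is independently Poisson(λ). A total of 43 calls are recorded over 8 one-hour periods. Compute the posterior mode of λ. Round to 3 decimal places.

λ̂_MAP = 3.714

Σxᵢ = 43, n = 8.
Posterior ∝ λ^9e^(−6λ) · λ^43e^(−8λ) = λ^52e^(−14λ), i.e. Gamma(shape=53, rate=14).
The mode of a Gamma(a, b) with a ≥ 1 (shape–rate) is (a−1)/b = 52/14 ≈ 3.714.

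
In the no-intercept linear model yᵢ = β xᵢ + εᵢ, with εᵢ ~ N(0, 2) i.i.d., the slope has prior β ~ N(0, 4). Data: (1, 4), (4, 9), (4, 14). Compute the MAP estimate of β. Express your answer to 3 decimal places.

log p(β | y) = −Σ(yᵢ − βxᵢ)²/(2·2) − β²/(2·4) + const.
Setting the derivative to zero: Σxᵢ(yᵢ − βxᵢ)/2 − β/4 = 0, so β = Σxᵢyᵢ / (Σxᵢ² + σ²/τ²).
Σxᵢyᵢ = 1·4 + 4·9 + 4·14 = 96; Σxᵢ² = 33; σ²/τ² = 0.5.
β̂_MAP = 96 / (33 + 0.5) = 96/33.5 ≈ 2.866.

β̂_MAP = 2.866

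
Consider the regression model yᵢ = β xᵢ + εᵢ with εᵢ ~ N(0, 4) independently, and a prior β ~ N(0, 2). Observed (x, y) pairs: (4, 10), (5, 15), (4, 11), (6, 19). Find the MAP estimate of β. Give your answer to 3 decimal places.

β̂_MAP = 2.874

log p(β | y) = −Σ(yᵢ − βxᵢ)²/(2·4) − β²/(2·2) + const.
Setting the derivative to zero: Σxᵢ(yᵢ − βxᵢ)/4 − β/2 = 0, so β = Σxᵢyᵢ / (Σxᵢ² + σ²/τ²).
Σxᵢyᵢ = 4·10 + 5·15 + 4·11 + 6·19 = 273; Σxᵢ² = 93; σ²/τ² = 2.
β̂_MAP = 273 / (93 + 2) = 273/95 ≈ 2.874.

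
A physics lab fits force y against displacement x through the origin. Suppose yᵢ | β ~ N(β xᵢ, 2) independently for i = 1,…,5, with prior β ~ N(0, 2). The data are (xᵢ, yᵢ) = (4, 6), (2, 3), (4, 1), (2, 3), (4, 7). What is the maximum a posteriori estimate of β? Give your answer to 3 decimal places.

β̂_MAP = 1.193

log p(β | y) = −Σ(yᵢ − βxᵢ)²/(2·2) − β²/(2·2) + const.
Setting the derivative to zero: Σxᵢ(yᵢ − βxᵢ)/2 − β/2 = 0, so β = Σxᵢyᵢ / (Σxᵢ² + σ²/τ²).
Σxᵢyᵢ = 4·6 + 2·3 + 4·1 + 2·3 + 4·7 = 68; Σxᵢ² = 56; σ²/τ² = 1.
β̂_MAP = 68 / (56 + 1) = 68/57 ≈ 1.193.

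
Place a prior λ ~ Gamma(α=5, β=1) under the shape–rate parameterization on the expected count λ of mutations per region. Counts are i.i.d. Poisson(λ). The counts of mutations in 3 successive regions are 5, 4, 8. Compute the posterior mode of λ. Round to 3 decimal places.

λ̂_MAP = 5.250

Σxᵢ = 5+4+8 = 17, with n = 3.
Posterior ∝ λ^4e^(−1λ) · λ^17e^(−3λ) = λ^21e^(−4λ), i.e. Gamma(shape=22, rate=4).
The mode of a Gamma(a, b) with a ≥ 1 (shape–rate) is (a−1)/b = 21/4 ≈ 5.250.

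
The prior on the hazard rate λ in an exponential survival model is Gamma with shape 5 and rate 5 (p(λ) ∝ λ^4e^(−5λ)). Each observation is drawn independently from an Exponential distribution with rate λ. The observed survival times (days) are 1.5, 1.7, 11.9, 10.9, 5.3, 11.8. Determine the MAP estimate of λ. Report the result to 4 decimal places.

λ̂_MAP = 0.2079

The Exponential(rate=λ) likelihood is ∝ λ^n e^(−λΣtᵢ). Here n = 6 and Σtᵢ = 1.5 + 1.7 + 11.9 + 10.9 + 5.3 + 11.8 = 43.1.
Posterior ∝ λ^4e^(−5λ) · λ^6e^(−43.1λ) = λ^10e^(−48.1λ), i.e. Gamma(11, 48.1).
Mode = (a−1)/b = 10/48.1 ≈ 0.2079.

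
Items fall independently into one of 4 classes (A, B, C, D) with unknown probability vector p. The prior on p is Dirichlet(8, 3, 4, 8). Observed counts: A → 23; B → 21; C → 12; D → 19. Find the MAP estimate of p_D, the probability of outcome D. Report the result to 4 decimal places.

The posterior is Dirichlet(αᵢ + nᵢ) = Dirichlet(31, 24, 16, 27).
For a Dirichlet(a₁,…,a_K) with all aᵢ > 1, the mode has j-th component (aⱼ − 1)/(Σaᵢ − K).
Here Σaᵢ = 98 and K = 4, so p_D = (27 − 1)/(98 − 4) = 26/94 ≈ 0.2766.

MAP estimate of p_D = 0.2766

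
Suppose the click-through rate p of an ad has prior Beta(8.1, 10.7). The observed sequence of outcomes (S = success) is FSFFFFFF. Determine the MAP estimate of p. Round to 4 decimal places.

Prior: Beta(8.1, 10.7).
Data: 1 success in 8 trials (from the sequence). The binomial likelihood contributes p(1−p)^7, so the posterior is Beta(8.1+1, 10.7+7) = Beta(9.1, 17.7).
For Beta(a, b) with a, b > 1 the mode is (a−1)/(a+b−2) = 8.1/24.8 ≈ 0.3266.

p̂_MAP = 0.3266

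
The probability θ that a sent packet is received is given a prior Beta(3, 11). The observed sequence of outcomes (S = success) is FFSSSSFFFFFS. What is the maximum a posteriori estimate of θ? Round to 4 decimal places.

θ̂_MAP = 0.2917

Prior: Beta(3, 11).
Data: 5 successes in 12 trials (from the sequence). The binomial likelihood contributes θ^5(1−θ)^7, so the posterior is Beta(3+5, 11+7) = Beta(8, 18).
For Beta(a, b) with a, b > 1 the mode is (a−1)/(a+b−2) = 7/24 ≈ 0.2917.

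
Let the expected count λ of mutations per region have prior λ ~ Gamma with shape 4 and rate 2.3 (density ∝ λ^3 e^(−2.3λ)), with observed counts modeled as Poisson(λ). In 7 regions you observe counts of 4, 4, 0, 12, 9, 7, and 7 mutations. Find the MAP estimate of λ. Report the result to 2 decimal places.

Σxᵢ = 4+4+0+12+9+7+7 = 43, with n = 7.
Posterior ∝ λ^3e^(−2.3λ) · λ^43e^(−7λ) = λ^46e^(−9.3λ), i.e. Gamma(shape=47, rate=9.3).
The mode of a Gamma(a, b) with a ≥ 1 (shape–rate) is (a−1)/b = 46/9.3 ≈ 4.95.

λ̂_MAP = 4.95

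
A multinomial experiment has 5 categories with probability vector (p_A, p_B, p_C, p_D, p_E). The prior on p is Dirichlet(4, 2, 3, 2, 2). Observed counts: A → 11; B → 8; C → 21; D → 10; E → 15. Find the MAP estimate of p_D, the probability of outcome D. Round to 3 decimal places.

MAP estimate of p_D = 0.151

The posterior is Dirichlet(αᵢ + nᵢ) = Dirichlet(15, 10, 24, 12, 17).
For a Dirichlet(a₁,…,a_K) with all aᵢ > 1, the mode has j-th component (aⱼ − 1)/(Σaᵢ − K).
Here Σaᵢ = 78 and K = 5, so p_D = (12 − 1)/(78 − 5) = 11/73 ≈ 0.151.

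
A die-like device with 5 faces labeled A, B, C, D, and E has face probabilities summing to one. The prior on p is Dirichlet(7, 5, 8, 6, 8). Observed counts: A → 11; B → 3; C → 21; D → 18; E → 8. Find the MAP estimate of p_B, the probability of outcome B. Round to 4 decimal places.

MAP estimate of p_B = 0.0778

The posterior is Dirichlet(αᵢ + nᵢ) = Dirichlet(18, 8, 29, 24, 16).
For a Dirichlet(a₁,…,a_K) with all aᵢ > 1, the mode has j-th component (aⱼ − 1)/(Σaᵢ − K).
Here Σaᵢ = 95 and K = 5, so p_B = (8 − 1)/(95 − 5) = 7/90 ≈ 0.0778.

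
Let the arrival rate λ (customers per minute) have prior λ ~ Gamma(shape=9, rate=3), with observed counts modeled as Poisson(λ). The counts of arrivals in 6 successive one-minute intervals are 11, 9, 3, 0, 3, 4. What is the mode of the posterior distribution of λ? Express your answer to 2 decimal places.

Σxᵢ = 11+9+3+0+3+4 = 30, with n = 6.
Posterior ∝ λ^8e^(−3λ) · λ^30e^(−6λ) = λ^38e^(−9λ), i.e. Gamma(shape=39, rate=9).
The mode of a Gamma(a, b) with a ≥ 1 (shape–rate) is (a−1)/b = 38/9 ≈ 4.22.

λ̂_MAP = 4.22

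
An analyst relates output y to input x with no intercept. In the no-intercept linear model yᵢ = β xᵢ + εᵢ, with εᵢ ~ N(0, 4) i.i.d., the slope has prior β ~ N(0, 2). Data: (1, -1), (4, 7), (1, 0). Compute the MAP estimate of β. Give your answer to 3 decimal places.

β̂_MAP = 1.350

log p(β | y) = −Σ(yᵢ − βxᵢ)²/(2·4) − β²/(2·2) + const.
Setting the derivative to zero: Σxᵢ(yᵢ − βxᵢ)/4 − β/2 = 0, so β = Σxᵢyᵢ / (Σxᵢ² + σ²/τ²).
Σxᵢyᵢ = 1·(-1) + 4·7 + 1·0 = 27; Σxᵢ² = 18; σ²/τ² = 2.
β̂_MAP = 27 / (18 + 2) = 27/20 ≈ 1.350.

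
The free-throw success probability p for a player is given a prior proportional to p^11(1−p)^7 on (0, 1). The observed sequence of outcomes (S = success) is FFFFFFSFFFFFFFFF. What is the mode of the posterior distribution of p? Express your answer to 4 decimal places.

p̂_MAP = 0.3529

The prior density ∝ p^11(1−p)^7 is the kernel of Beta(12, 8).
Data: 1 success in 16 trials (from the sequence). The binomial likelihood contributes p(1−p)^15, so the posterior is Beta(12+1, 8+15) = Beta(13, 23).
For Beta(a, b) with a, b > 1 the mode is (a−1)/(a+b−2) = 12/34 ≈ 0.3529.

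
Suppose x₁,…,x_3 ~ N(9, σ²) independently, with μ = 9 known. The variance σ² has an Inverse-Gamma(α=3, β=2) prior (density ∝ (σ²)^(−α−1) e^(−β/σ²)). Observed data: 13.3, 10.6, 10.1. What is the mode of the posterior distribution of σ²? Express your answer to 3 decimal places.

σ̂²_MAP = 2.387

Sum of squared deviations about the known mean: SS = (13.3−9)² + (10.6−9)² + (10.1−9)² = 22.26.
The Normal likelihood contributes (σ²)^(−n/2) exp(−SS/(2σ²)), so the posterior is Inverse-Gamma(α + n/2, β + SS/2) = Inverse-Gamma(4.5, 13.13).
The mode of Inverse-Gamma(a, b) is b/(a+1) = 13.13/5.5 ≈ 2.387.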